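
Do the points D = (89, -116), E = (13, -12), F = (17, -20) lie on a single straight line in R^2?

No

DE = (-76, 104), DF = (-72, 96).
det[DE; DF] = (-76)(96) − (104)(-72) = 192.
The determinant is nonzero, so they are not collinear.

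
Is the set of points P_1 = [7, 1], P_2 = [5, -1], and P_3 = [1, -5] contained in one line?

Yes

P_1P_2 = (-2, -2), P_1P_3 = (-6, -6).
Checking proportionality: P_1P_3 = 3·P_1P_2, so the vectors are parallel and the points are collinear.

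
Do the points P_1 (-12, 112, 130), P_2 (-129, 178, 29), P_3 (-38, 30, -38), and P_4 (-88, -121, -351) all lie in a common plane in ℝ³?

The four points are coplanar iff the 3×3 determinant with rows P_1P_2, P_1P_3, P_1P_4 is zero.
Rows: (-117, 66, -101), (-26, -82, -168), (-76, -233, -481).
Expanding along the first row: (-117)(298) − (66)(-262) + (-101)(-174) = 0.
Zero determinant ⇒ coplanar.

Yes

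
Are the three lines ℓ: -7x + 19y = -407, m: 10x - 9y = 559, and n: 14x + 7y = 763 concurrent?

The three lines meet at one point iff the augmented coefficient matrix [aᵢ bᵢ cᵢ] has rank < 3, i.e. its determinant vanishes.
Here the determinant is -588.
Nonzero, so no common point exists.

No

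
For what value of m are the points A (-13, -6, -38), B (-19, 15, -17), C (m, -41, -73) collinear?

Collinearity requires AB × AC = 0; each component is linear in m.
The y-component gives (21)m + (63) = 0, so m = -3.
The remaining components then also vanish.

-3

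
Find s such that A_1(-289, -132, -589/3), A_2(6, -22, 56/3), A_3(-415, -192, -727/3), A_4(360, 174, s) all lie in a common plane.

154/3

The points are coplanar iff A_1A_2 · (A_1A_3 × A_1A_4) = 0.
Expanding, this is linear in s: (-3840)s + (197120) = 0.
So s = 154/3.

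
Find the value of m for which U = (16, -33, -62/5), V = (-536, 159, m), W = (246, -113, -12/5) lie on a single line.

Direction UW = (230, -80, 10). From the x-coordinate of V, the parameter along the line is τ = (-536 − 16)/230 = -12/5.
Then m = (-62/5) + (-12/5)·(10) = -182/5.

-182/5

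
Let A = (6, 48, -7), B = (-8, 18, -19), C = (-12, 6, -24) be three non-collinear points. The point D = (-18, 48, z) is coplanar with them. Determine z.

-4

A normal to the plane is n = AB × AC = (6, -22, 48).
D lies in the plane iff n · AD = 0.
This gives (48)z + (192) = 0, so z = -4.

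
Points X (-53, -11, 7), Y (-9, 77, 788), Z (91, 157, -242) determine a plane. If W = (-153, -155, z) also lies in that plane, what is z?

Coplanarity requires XY · (XZ × XW) = 0.
XY = (44, 88, 781), XZ = (144, 168, -249); the triple product is linear in z with coefficient -5280 and constant term -2423520.
Setting it to zero: z = -459.

-459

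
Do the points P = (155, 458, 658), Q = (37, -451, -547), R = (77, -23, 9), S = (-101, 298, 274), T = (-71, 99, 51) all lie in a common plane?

Yes

The plane through P, Q, R has normal n = PQ × PR = (10336, 17408, -14144) and equation n·X = 268192.
Checking the remaining points: n·S = 268192, n·T = 268192.
All equal 268192, so all 5 points lie in one plane.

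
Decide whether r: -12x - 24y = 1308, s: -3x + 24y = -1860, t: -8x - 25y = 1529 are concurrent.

Intersecting r and s: solving the 2×2 system gives (x, y) = (184/5, -729/10).
Substitute into t: (-8)(184/5) + (-25)(-729/10) = 15281/10.
But t requires 1529 ≠ 15281/10, so the three lines have no common point.

No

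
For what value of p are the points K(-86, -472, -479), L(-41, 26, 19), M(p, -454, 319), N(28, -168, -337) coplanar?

-501

Normal to plane KLN: n = (-80676, 50382, -43092); plane equation n·P = 3798900.
Requiring n·M = 3798900: (-80676)p + (-36619776) = 3798900.
So p = -501.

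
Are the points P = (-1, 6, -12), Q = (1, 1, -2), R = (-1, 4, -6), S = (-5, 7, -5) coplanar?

Yes

With P as base: PQ = (2, -5, 10), PR = (0, -2, 6), PS = (-4, 1, 7).
PR × PS = (-20, -24, -8).
PQ · (PR × PS) = 0.
The scalar triple product vanishes, so the four points are coplanar.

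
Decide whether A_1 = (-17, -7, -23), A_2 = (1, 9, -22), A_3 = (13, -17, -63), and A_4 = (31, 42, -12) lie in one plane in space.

No

The four points are coplanar iff the 3×3 determinant with rows A_1A_2, A_1A_3, A_1A_4 is zero.
Rows: (18, 16, 1), (30, -10, -40), (48, 49, 11).
Expanding along the first row: (18)(1850) − (16)(2250) + (1)(1950) = -750.
Nonzero ⇒ not coplanar.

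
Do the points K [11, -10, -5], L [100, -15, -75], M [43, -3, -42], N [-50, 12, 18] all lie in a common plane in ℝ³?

With K as base: KL = (89, -5, -70), KM = (32, 7, -37), KN = (-61, 22, 23).
KM × KN = (975, 1521, 1131).
KL · (KM × KN) = 0.
The scalar triple product vanishes, so the four points are coplanar.

Yes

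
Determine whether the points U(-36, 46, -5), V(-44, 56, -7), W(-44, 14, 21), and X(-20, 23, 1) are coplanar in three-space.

Yes

The four points are coplanar iff the 3×3 determinant with rows UV, UW, UX is zero.
Rows: (-8, 10, -2), (-8, -32, 26), (16, -23, 6).
Expanding along the first row: (-8)(406) − (10)(-464) + (-2)(696) = 0.
Zero determinant ⇒ coplanar.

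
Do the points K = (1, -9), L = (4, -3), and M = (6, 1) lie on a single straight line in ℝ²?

KL = (3, 6), KM = (5, 10).
Twice the signed area of △KLM is (3)(10) − (6)(5) = 0.
The triangle is degenerate (zero area), so the points are collinear.

Yes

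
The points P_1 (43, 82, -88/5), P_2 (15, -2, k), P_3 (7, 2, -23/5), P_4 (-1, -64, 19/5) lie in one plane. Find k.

-5

The points are coplanar iff P_1P_2 · (P_1P_3 × P_1P_4) = 0.
Expanding, this is linear in k: (1736)k + (8680) = 0.
So k = -5.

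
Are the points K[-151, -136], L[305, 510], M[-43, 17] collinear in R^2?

Yes

KL = (456, 646), KM = (108, 153).
Twice the signed area of △KLM is (456)(153) − (646)(108) = 0.
The triangle is degenerate (zero area), so the points are collinear.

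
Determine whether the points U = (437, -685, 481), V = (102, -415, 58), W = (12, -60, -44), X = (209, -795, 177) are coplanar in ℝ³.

No

With U as base: UV = (-335, 270, -423), UW = (-425, 625, -525), UX = (-228, -110, -304).
UW × UX = (-247750, -9500, 189250).
UV · (UW × UX) = 378500.
Since 378500 ≠ 0, the four points are not coplanar.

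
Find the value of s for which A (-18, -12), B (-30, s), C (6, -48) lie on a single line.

6

The three points are collinear iff det[AB; AC] = 0.
This determinant is linear in s: (-24)s + (144) = 0, so s = 6.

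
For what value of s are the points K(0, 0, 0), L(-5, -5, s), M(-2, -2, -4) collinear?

-10

Collinearity requires KL × KM = 0; each component is linear in s.
The x-component gives (2)s + (20) = 0, so s = -10.
The remaining components then also vanish.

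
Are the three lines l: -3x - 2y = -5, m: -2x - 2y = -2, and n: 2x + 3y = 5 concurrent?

No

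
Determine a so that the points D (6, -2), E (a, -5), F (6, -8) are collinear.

The three points are collinear iff det[DE; DF] = 0.
This determinant is linear in a: (-6)a + (36) = 0, so a = 6.

6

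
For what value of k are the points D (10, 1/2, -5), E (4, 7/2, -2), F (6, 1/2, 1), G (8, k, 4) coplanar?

Coplanarity ⇔ det[DE; DF; DG] = 0.
Expanding, this is linear in k: (24)k + (60) = 0.
So k = -5/2.

-5/2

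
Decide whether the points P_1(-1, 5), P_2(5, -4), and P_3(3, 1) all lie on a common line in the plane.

No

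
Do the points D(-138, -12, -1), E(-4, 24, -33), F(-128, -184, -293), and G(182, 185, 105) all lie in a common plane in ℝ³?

No

With D as base: DE = (134, 36, -32), DF = (10, -172, -292), DG = (320, 197, 106).
DF × DG = (39292, -94500, 57010).
DE · (DF × DG) = 38808.
Since 38808 ≠ 0, the four points are not coplanar.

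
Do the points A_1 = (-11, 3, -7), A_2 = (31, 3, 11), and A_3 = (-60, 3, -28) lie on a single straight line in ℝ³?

A_1A_2 = (42, 0, 18), A_1A_3 = (-49, 0, -21).
A_1A_2 × A_1A_3 = (0, 0, 0).
The cross product vanishes, so the three points are collinear.

Yes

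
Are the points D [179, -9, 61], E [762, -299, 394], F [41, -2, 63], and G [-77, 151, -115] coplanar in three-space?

No

A normal to the plane through D, E, F is n = DE × DF = (-2911, -47120, -35939).
The plane has equation n·P = -2289268. For G: n·G = -2757988.
-2757988 ≠ -2289268, so G is off the plane.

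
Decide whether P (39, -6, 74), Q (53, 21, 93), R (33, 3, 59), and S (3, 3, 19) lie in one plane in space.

A normal to the plane through P, Q, R is n = PQ × PR = (-576, 96, 288).
The plane has equation n·X = -1728. For S: n·S = 4032.
4032 ≠ -1728, so S is off the plane.

No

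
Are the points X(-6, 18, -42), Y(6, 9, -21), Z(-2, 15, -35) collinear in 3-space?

XY = (12, -9, 21), XZ = (4, -3, 7).
XY × XZ = (0, 0, 0).
The cross product vanishes, so the three points are collinear.

Yes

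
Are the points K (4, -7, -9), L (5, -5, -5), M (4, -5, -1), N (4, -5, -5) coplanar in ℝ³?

With K as base: KL = (1, 2, 4), KM = (0, 2, 8), KN = (0, 2, 4).
KM × KN = (-8, 0, 0).
KL · (KM × KN) = -8.
Since -8 ≠ 0, the four points are not coplanar.

No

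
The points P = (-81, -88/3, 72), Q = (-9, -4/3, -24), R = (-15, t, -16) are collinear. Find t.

-11/3

Direction PQ = (72, 28, -96). From the x-coordinate of R, the parameter along the line is τ = (-15 − (-81))/72 = 11/12.
Then t = (-88/3) + 11/12·(28) = -11/3.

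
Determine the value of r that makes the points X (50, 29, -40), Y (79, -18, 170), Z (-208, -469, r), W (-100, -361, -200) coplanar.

Coplanarity ⇔ det[XY; XZ; XW] = 0.
Expanding, this is linear in r: (18360)r + (10428480) = 0.
So r = -568.

-568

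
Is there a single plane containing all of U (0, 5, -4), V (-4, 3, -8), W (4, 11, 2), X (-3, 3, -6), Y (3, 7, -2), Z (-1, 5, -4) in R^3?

The plane through U, V, W has normal n = UV × UW = (12, 8, -16) and equation n·P = 104.
Checking the remaining points: n·X = 84, n·Y = 124, n·Z = 92.
Since n·X = 84 ≠ 104, X is off the plane and the points are not all coplanar.

No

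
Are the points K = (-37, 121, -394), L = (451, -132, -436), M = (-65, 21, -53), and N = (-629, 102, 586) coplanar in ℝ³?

No

The four points are coplanar iff the 3×3 determinant with rows KL, KM, KN is zero.
Rows: (488, -253, -42), (-28, -100, 341), (-592, -19, 980).
Expanding along the first row: (488)(-91521) − (-253)(174432) + (-42)(-58668) = 1933104.
Nonzero ⇒ not coplanar.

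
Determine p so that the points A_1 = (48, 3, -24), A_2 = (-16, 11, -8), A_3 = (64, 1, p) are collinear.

Collinearity requires A_1A_2 × A_1A_3 = 0; each component is linear in p.
The x-component gives (8)p + (224) = 0, so p = -28.
The remaining components then also vanish.

-28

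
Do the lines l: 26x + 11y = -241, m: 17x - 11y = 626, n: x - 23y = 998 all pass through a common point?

Intersecting l and m: solving the 2×2 system gives (x, y) = (385/43, -20373/473).
Substitute into n: (1)(385/43) + (-23)(-20373/473) = 472814/473.
But n requires 998 ≠ 472814/473, so the three lines have no common point.

No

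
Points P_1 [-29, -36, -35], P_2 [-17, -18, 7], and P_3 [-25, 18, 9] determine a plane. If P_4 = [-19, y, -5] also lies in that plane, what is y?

-29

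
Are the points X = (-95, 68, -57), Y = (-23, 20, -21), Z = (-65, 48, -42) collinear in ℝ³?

Yes

XY = (72, -48, 36), XZ = (30, -20, 15).
Each component of XZ is 5/12 times the corresponding component of XY, so XZ = 5/12·XY and the points are collinear.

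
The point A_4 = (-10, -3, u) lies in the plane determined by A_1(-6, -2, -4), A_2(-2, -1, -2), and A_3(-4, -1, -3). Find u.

-6

A normal to the plane is n = A_1A_2 × A_1A_3 = (-1, 0, 2).
A_4 lies in the plane iff n · A_1A_4 = 0.
This gives (2)u + (12) = 0, so u = -6.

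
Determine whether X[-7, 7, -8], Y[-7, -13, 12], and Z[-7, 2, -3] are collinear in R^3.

XY = (0, -20, 20), XZ = (0, -5, 5).
Each component of XZ is 1/4 times the corresponding component of XY, so XZ = 1/4·XY and the points are collinear.

Yes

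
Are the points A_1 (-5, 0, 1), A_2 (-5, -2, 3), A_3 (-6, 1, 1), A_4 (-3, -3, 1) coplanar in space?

No

With A_1 as base: A_1A_2 = (0, -2, 2), A_1A_3 = (-1, 1, 0), A_1A_4 = (2, -3, 0).
A_1A_3 × A_1A_4 = (0, 0, 1).
A_1A_2 · (A_1A_3 × A_1A_4) = 2.
Since 2 ≠ 0, the four points are not coplanar.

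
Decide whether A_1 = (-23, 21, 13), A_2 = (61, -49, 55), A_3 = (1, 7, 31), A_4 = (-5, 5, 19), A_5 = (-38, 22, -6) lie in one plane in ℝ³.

The plane through A_1, A_2, A_3 has normal n = A_1A_2 × A_1A_3 = (-672, -504, 504) and equation n·P = 11424.
Checking the remaining points: n·A_4 = 10416, n·A_5 = 11424.
Since n·A_4 = 10416 ≠ 11424, A_4 is off the plane and the points are not all coplanar.

No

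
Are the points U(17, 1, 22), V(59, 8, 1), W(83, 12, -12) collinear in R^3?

No

UV = (42, 7, -21), UW = (66, 11, -34).
Comparing components 2 and 3: (7)(-34) − (-21)(11) = -7 ≠ 0, so UV and UW are not parallel and the points are not collinear.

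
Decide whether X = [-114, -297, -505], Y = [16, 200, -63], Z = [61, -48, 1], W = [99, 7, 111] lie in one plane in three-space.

The four points are coplanar iff the 3×3 determinant with rows XY, XZ, XW is zero.
Rows: (130, 497, 442), (175, 249, 506), (213, 304, 616).
Expanding along the first row: (130)(-440) − (497)(22) + (442)(163) = 3912.
Nonzero ⇒ not coplanar.

No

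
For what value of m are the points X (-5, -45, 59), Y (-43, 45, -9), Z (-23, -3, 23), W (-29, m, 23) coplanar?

13

Normal to plane XYZ: n = (-384, -144, 24); plane equation n·P = 9816.
Requiring n·W = 9816: (-144)m + (11688) = 9816.
So m = 13.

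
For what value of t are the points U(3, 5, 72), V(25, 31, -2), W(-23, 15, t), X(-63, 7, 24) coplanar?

22

The points are coplanar iff UV · (UW × UX) = 0.
Expanding, this is linear in t: (-1760)t + (38720) = 0.
So t = 22.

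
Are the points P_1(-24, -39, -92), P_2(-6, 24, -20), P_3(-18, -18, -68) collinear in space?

P_1P_2 = (18, 63, 72), P_1P_3 = (6, 21, 24).
P_1P_2 × P_1P_3 = (0, 0, 0).
The cross product vanishes, so the three points are collinear.

Yes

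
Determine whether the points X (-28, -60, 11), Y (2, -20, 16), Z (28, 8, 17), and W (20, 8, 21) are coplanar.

A normal to the plane through X, Y, Z is n = XY × XZ = (-100, 100, -200).
The plane has equation n·P = -5400. For W: n·W = -5400.
Equal, so W lies in the plane and all four are coplanar.

Yes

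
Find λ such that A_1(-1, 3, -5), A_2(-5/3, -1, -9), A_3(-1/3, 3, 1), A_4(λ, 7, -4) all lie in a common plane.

-2/3

Normal to plane A_1A_2A_3: n = (-24, 4/3, 8/3); plane equation n·P = 44/3.
Requiring n·A_4 = 44/3: (-24)λ + (-4/3) = 44/3.
So λ = -2/3.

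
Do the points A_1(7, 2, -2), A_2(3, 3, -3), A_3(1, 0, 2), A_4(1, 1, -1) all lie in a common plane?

No

The four points are coplanar iff the 3×3 determinant with rows A_1A_2, A_1A_3, A_1A_4 is zero.
Rows: (-4, 1, -1), (-6, -2, 4), (-6, -1, 1).
Expanding along the first row: (-4)(2) − (1)(18) + (-1)(-6) = -20.
Nonzero ⇒ not coplanar.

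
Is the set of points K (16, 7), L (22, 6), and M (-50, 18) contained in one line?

Yes

KL = (6, -1), KM = (-66, 11).
det[KL; KM] = (6)(11) − (-1)(-66) = 0.
The determinant is zero, so the points are collinear.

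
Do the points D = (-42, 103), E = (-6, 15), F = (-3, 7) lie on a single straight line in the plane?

No

DE = (36, -88), DF = (39, -96).
If collinear, DF would be a scalar multiple of DE. But (36)·(-96) ≠ (-88)·(39) (difference -24), so they are not parallel; the points are not collinear.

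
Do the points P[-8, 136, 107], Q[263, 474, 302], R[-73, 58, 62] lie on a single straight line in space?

PQ = (271, 338, 195), PR = (-65, -78, -45).
PQ × PR = (0, -480, 832).
The cross product is nonzero, so the points do not lie on one line.

No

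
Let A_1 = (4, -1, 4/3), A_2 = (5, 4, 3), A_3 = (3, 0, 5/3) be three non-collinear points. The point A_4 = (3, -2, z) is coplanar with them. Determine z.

1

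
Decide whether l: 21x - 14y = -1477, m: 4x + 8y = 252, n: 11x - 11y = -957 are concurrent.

Yes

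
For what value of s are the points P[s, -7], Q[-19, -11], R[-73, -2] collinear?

Collinearity: (P − Q) must be parallel to (R − Q) = (-54, 9).
Cross-multiplying the components: (s − (-19))·(9) = (4)·(-54).
Solving gives s = -43.

-43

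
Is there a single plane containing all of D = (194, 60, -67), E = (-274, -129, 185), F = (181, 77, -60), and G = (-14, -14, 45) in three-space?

Yes

With D as base: DE = (-468, -189, 252), DF = (-13, 17, 7), DG = (-208, -74, 112).
DF × DG = (2422, 0, 4498).
DE · (DF × DG) = 0.
The scalar triple product vanishes, so the four points are coplanar.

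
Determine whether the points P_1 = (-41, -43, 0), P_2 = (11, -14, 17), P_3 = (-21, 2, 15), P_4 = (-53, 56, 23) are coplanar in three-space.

A normal to the plane through P_1, P_2, P_3 is n = P_1P_2 × P_1P_3 = (-330, -440, 1760).
The plane has equation n·P = 32450. For P_4: n·P_4 = 33330.
33330 ≠ 32450, so P_4 is off the plane.

No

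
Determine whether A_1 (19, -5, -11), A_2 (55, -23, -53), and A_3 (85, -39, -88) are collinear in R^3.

No

A_1A_2 = (36, -18, -42), A_1A_3 = (66, -34, -77).
A_1A_2 × A_1A_3 = (-42, 0, -36).
The cross product is nonzero, so the points do not lie on one line.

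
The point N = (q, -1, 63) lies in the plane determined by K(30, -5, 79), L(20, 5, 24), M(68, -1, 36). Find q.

The plane through K, L, M has equation −210x − 2520y − 420z = -26880.
Substituting N: (-210)q + (-23940) = -26880, so q = 14.

14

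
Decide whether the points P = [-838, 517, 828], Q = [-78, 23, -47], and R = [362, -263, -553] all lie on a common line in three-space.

PQ = (760, -494, -875), PR = (1200, -780, -1381).
PQ × PR = (-286, -440, 0).
The cross product is nonzero, so the points do not lie on one line.

No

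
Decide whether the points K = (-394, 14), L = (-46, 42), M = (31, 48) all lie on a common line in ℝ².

No

KL = (348, 28), KM = (425, 34).
Twice the signed area of △KLM is (348)(34) − (28)(425) = -68.
The area is nonzero, so the three points are not collinear.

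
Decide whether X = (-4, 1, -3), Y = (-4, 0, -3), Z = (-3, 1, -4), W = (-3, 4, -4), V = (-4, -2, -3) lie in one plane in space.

Yes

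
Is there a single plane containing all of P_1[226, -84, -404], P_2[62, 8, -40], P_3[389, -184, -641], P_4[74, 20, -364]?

No

The four points are coplanar iff the 3×3 determinant with rows P_1P_2, P_1P_3, P_1P_4 is zero.
Rows: (-164, 92, 364), (163, -100, -237), (-152, 104, 40).
Expanding along the first row: (-164)(20648) − (92)(-29504) + (364)(1752) = -34176.
Nonzero ⇒ not coplanar.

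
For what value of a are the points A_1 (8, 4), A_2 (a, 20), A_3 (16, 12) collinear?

24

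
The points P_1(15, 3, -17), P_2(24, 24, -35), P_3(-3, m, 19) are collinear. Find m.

-39

Direction P_1P_2 = (9, 21, -18). From the x-coordinate of P_3, the parameter along the line is τ = (-3 − 15)/9 = -2.
Then m = 3 + (-2)·(21) = -39.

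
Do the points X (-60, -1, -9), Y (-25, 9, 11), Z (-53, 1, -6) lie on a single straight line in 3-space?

XY = (35, 10, 20), XZ = (7, 2, 3).
Comparing components 2 and 3: (10)(3) − (20)(2) = -10 ≠ 0, so XY and XZ are not parallel and the points are not collinear.

No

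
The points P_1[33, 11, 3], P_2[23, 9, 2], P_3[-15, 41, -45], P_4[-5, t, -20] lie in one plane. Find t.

21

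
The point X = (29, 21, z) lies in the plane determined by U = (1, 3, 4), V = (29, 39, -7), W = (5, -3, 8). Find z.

2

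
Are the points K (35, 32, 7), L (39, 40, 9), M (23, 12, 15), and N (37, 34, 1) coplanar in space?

Yes

A normal to the plane through K, L, M is n = KL × KM = (104, -56, 16).
The plane has equation n·P = 1960. For N: n·N = 1960.
Equal, so N lies in the plane and all four are coplanar.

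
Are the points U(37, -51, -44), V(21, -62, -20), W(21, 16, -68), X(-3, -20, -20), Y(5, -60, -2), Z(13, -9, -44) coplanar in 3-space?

No

The plane through U, V, W has normal n = UV × UW = (-1344, -768, -1248) and equation n·P = 44352.
Checking the remaining points: n·X = 44352, n·Y = 41856, n·Z = 44352.
Since n·Y = 41856 ≠ 44352, Y is off the plane and the points are not all coplanar.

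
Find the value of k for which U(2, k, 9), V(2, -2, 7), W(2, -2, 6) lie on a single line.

Direction VW = (0, 0, -1). From the z-coordinate of U, the parameter along the line is τ = (9 − 7)/(-1) = -2.
Then k = (-2) + (-2)·(0) = -2.

-2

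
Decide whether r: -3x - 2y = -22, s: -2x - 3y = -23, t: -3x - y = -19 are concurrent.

The three lines meet at one point iff the augmented coefficient matrix [aᵢ bᵢ cᵢ] has rank < 3, i.e. its determinant vanishes.
Here the determinant is -10.
Nonzero, so no common point exists.

No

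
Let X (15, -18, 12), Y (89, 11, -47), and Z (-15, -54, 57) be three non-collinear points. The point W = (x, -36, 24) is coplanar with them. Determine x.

A normal to the plane is n = XY × XZ = (-819, -1560, -1794).
W lies in the plane iff n · XW = 0.
This gives (-819)x + (18837) = 0, so x = 23.

23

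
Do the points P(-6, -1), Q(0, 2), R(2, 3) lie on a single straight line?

Yes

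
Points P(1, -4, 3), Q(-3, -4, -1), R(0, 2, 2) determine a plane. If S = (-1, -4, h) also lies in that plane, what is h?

1

Coplanarity requires PQ · (PR × PS) = 0.
PQ = (-4, 0, -4), PR = (-1, 6, -1); the triple product is linear in h with coefficient -24 and constant term 24.
Setting it to zero: h = 1.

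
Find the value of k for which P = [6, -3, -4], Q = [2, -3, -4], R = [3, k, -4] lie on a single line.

Collinearity requires PQ × PR = 0; each component is linear in k.
The z-component gives (-4)k + (-12) = 0, so k = -3.
The remaining components then also vanish.

-3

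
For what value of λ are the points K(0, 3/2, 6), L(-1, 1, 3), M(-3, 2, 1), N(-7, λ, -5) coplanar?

3

The points are coplanar iff KL · (KM × KN) = 0.
Expanding, this is linear in λ: (4)λ + (-12) = 0.
So λ = 3.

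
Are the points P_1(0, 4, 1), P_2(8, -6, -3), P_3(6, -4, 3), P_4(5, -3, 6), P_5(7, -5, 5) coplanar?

No

The plane through P_1, P_2, P_3 has normal n = P_1P_2 × P_1P_3 = (-52, -40, -4) and equation n·P = -164.
Checking the remaining points: n·P_4 = -164, n·P_5 = -184.
Since n·P_5 = -184 ≠ -164, P_5 is off the plane and the points are not all coplanar.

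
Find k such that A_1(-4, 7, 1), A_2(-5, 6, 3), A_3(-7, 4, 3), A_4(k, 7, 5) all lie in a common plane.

Normal to plane A_1A_2A_3: n = (4, -4, 0); plane equation n·P = -44.
Requiring n·A_4 = -44: (4)k + (-28) = -44.
So k = -4.

-4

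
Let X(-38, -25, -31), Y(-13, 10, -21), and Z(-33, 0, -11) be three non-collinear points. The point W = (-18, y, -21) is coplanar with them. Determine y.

5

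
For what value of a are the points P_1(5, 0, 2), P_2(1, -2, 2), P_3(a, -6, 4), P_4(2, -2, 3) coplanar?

-5

Coplanarity ⇔ det[P_1P_2; P_1P_3; P_1P_4] = 0.
Expanding, this is linear in a: (2)a + (10) = 0.
So a = -5.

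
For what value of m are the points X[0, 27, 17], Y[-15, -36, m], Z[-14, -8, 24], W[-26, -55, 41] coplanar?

Normal to plane XZW: n = (-266, 154, 238); plane equation n·P = 8204.
Requiring n·Y = 8204: (238)m + (-1554) = 8204.
So m = 41.

41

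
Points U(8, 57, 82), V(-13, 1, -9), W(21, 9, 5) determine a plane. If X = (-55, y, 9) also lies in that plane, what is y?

The plane through U, V, W has equation −56x − 2800y + 1736z = -17696.
Substituting X: (-2800)y + (18704) = -17696, so y = 13.

13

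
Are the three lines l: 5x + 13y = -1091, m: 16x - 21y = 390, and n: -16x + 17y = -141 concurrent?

No

Lines aᵢx + bᵢy = cᵢ with pairwise distinct directions are concurrent exactly when det[aᵢ bᵢ cᵢ] = 0.
Here the determinant is -313.
Nonzero, so no common point exists.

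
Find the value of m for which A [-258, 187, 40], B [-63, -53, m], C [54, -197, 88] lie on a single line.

Collinearity requires AB × AC = 0; each component is linear in m.
The x-component gives (384)m + (-26880) = 0, so m = 70.
The remaining components then also vanish.

70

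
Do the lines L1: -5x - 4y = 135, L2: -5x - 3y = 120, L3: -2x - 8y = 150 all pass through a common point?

Lines aᵢx + bᵢy = cᵢ with pairwise distinct directions are concurrent exactly when det[aᵢ bᵢ cᵢ] = 0.
Here the determinant is 0.
It vanishes, so the lines are concurrent at (-15, -15).

Yes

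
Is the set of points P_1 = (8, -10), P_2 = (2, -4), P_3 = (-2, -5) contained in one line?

No

P_1P_2 = (-6, 6), P_1P_3 = (-10, 5).
Twice the signed area of △P_1P_2P_3 is (-6)(5) − (6)(-10) = 30.
The area is nonzero, so the three points are not collinear.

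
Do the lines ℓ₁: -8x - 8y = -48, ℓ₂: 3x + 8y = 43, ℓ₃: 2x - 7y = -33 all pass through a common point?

Yes

Intersecting ℓ₁ and ℓ₂: solving the 2×2 system gives (x, y) = (1, 5).
Substitute into ℓ₃: (2)(1) + (-7)(5) = -33.
This equals -33, so (1, 5) lies on all three lines and they are concurrent.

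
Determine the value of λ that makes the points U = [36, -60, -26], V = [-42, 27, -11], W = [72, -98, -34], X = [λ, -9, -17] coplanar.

-10

Normal to plane UVW: n = (-126, -84, -168); plane equation n·P = 4872.
Requiring n·X = 4872: (-126)λ + (3612) = 4872.
So λ = -10.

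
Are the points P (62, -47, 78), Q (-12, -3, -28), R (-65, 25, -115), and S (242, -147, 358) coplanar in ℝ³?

A normal to the plane through P, Q, R is n = PQ × PR = (-860, -820, 260).
The plane has equation n·X = 5500. For S: n·S = 5500.
Equal, so S lies in the plane and all four are coplanar.

Yes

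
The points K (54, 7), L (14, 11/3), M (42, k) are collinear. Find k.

The three points are collinear iff det[KL; KM] = 0.
This determinant is linear in k: (-40)k + (240) = 0, so k = 6.

6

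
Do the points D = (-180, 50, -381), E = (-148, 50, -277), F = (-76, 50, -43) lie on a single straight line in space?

DE = (32, 0, 104), DF = (104, 0, 338).
DE × DF = (0, 0, 0).
The cross product vanishes, so the three points are collinear.

Yes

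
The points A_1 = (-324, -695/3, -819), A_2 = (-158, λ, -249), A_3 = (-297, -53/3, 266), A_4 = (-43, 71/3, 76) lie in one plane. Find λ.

The points are coplanar iff A_1A_2 · (A_1A_3 × A_1A_4) = 0.
Expanding, this is linear in λ: (280720)λ + (20492560) = 0.
So λ = -73.

-73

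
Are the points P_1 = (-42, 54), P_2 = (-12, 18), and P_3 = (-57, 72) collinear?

P_1P_2 = (30, -36), P_1P_3 = (-15, 18).
Twice the signed area of △P_1P_2P_3 is (30)(18) − (-36)(-15) = 0.
The triangle is degenerate (zero area), so the points are collinear.

Yes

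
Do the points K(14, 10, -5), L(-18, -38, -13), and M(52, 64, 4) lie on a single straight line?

No

KL = (-32, -48, -8), KM = (38, 54, 9).
Comparing components 3 and 1: (-8)(38) − (-32)(9) = -16 ≠ 0, so KL and KM are not parallel and the points are not collinear.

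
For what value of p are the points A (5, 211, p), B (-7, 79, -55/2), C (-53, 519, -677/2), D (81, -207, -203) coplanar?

-577/2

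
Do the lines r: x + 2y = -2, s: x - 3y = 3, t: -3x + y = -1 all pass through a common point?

Lines aᵢx + bᵢy = cᵢ with pairwise distinct directions are concurrent exactly when det[aᵢ bᵢ cᵢ] = 0.
Here the determinant is 0.
It vanishes, so the lines are concurrent at (0, -1).

Yes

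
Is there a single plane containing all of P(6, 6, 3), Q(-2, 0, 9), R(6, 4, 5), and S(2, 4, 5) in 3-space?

With P as base: PQ = (-8, -6, 6), PR = (0, -2, 2), PS = (-4, -2, 2).
PR × PS = (0, -8, -8).
PQ · (PR × PS) = 0.
The scalar triple product vanishes, so the four points are coplanar.

Yes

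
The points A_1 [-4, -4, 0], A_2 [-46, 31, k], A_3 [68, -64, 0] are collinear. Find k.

0

Direction A_1A_3 = (72, -60, 0). From the x-coordinate of A_2, the parameter along the line is τ = (-46 − (-4))/72 = -7/12.
Then k = 0 + (-7/12)·(0) = 0.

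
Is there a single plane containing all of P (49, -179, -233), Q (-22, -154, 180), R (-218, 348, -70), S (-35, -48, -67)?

The four points are coplanar iff the 3×3 determinant with rows PQ, PR, PS is zero.
Rows: (-71, 25, 413), (-267, 527, 163), (-84, 131, 166).
Expanding along the first row: (-71)(66129) − (25)(-30630) + (413)(9291) = -92226.
Nonzero ⇒ not coplanar.

No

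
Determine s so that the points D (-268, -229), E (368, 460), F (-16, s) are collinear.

44

The three points are collinear iff det[DE; DF] = 0.
This determinant is linear in s: (636)s + (-27984) = 0, so s = 44.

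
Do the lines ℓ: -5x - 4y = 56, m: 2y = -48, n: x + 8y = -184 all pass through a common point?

The three lines meet at one point iff the augmented coefficient matrix [aᵢ bᵢ cᵢ] has rank < 3, i.e. its determinant vanishes.
Here the determinant is 0.
It vanishes, so the lines are concurrent at (8, -24).

Yes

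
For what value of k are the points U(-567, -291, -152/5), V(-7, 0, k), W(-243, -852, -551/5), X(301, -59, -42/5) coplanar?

3

Normal to plane UWX: n = (30858/5, -381972/5, 562116); plane equation n·P = 8215734/5.
Requiring n·V = 8215734/5: (562116)k + (-216006/5) = 8215734/5.
So k = 3.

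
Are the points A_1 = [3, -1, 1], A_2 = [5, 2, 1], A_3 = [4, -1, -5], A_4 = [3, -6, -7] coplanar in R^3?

A normal to the plane through A_1, A_2, A_3 is n = A_1A_2 × A_1A_3 = (-18, 12, -3).
The plane has equation n·P = -69. For A_4: n·A_4 = -105.
-105 ≠ -69, so A_4 is off the plane.

No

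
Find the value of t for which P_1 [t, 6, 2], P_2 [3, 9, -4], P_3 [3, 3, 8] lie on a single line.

3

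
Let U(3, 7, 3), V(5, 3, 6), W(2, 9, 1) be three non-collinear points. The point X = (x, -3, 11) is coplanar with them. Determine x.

The plane through U, V, W has equation 2x + 1y = 13.
Substituting X: (2)x + (-3) = 13, so x = 8.

8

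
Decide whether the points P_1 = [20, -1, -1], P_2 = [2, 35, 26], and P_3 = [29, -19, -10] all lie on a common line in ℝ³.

P_1P_2 = (-18, 36, 27), P_1P_3 = (9, -18, -9).
Comparing components 2 and 3: (36)(-9) − (27)(-18) = 162 ≠ 0, so P_1P_2 and P_1P_3 are not parallel and the points are not collinear.

No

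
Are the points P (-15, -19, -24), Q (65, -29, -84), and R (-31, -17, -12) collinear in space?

PQ = (80, -10, -60), PR = (-16, 2, 12).
Each component of PR is -1/5 times the corresponding component of PQ, so PR = -1/5·PQ and the points are collinear.

Yes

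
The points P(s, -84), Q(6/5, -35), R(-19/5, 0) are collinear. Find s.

41/5

Collinearity: (P − Q) must be parallel to (R − Q) = (-5, 35).
Cross-multiplying the components: (s − 6/5)·(35) = (-49)·(-5).
Solving gives s = 41/5.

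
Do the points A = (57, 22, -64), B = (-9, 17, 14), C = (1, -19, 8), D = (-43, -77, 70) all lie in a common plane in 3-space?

A normal to the plane through A, B, C is n = AB × AC = (2838, 384, 2426).
The plane has equation n·P = 14950. For D: n·D = 18218.
18218 ≠ 14950, so D is off the plane.

No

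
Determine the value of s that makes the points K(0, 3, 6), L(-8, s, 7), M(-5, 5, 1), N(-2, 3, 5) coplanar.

The points are coplanar iff KL · (KM × KN) = 0.
Expanding, this is linear in s: (5)s + (5) = 0.
So s = -1.

-1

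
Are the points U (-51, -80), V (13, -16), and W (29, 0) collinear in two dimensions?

UV = (64, 64), UW = (80, 80).
Twice the signed area of △UVW is (64)(80) − (64)(80) = 0.
The triangle is degenerate (zero area), so the points are collinear.

Yes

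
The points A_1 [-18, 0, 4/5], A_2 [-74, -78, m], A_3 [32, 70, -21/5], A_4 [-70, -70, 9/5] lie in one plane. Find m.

Normal to plane A_1A_3A_4: n = (-280, 210, 140); plane equation n·P = 5152.
Requiring n·A_2 = 5152: (140)m + (4340) = 5152.
So m = 29/5.

29/5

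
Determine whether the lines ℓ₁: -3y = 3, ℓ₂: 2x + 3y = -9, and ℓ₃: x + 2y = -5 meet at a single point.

Yes

The three lines meet at one point iff the augmented coefficient matrix [aᵢ bᵢ cᵢ] has rank < 3, i.e. its determinant vanishes.
Here the determinant is 0.
It vanishes, so the lines are concurrent at (-3, -1).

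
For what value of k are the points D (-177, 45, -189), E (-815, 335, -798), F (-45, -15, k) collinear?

-63

Collinearity requires DE × DF = 0; each component is linear in k.
The x-component gives (290)k + (18270) = 0, so k = -63.
The remaining components then also vanish.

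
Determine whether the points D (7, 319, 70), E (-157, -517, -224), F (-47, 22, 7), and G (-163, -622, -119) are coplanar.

Yes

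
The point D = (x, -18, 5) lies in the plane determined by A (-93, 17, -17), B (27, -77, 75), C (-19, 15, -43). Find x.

-17

A normal to the plane is n = AB × AC = (2628, 9928, 6716).
D lies in the plane iff n · AD = 0.
This gives (2628)x + (44676) = 0, so x = -17.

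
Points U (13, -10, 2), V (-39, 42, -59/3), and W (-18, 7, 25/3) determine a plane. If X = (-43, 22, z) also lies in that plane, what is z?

A normal to the plane is n = UV × UW = (2093/3, 1001, 728).
X lies in the plane iff n · UX = 0.
This gives (728)z + (-25480/3) = 0, so z = 35/3.

35/3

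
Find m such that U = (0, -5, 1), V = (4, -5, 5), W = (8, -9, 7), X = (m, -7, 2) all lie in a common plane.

2

Normal to plane UVW: n = (16, 8, -16); plane equation n·P = -56.
Requiring n·X = -56: (16)m + (-88) = -56.
So m = 2.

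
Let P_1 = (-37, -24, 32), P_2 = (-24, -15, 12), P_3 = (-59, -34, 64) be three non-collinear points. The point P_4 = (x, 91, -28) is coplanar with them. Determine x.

-22

Coplanarity requires P_1P_2 · (P_1P_3 × P_1P_4) = 0.
P_1P_2 = (13, 9, -20), P_1P_3 = (-22, -10, 32); the triple product is linear in x with coefficient 88 and constant term 1936.
Setting it to zero: x = -22.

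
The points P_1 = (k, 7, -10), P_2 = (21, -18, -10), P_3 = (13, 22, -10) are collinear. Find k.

Collinearity requires P_1P_2 × P_1P_3 = 0; each component is linear in k.
The z-component gives (-40)k + (640) = 0, so k = 16.
The remaining components then also vanish.

16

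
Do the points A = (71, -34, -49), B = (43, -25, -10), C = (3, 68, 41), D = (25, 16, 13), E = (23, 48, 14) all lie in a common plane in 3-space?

The plane through A, B, C has normal n = AB × AC = (-3168, -132, -2244) and equation n·P = -110484.
Checking the remaining points: n·D = -110484, n·E = -110616.
Since n·E = -110616 ≠ -110484, E is off the plane and the points are not all coplanar.

No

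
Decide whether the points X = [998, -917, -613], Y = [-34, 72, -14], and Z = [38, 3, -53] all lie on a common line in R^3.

XY = (-1032, 989, 599), XZ = (-960, 920, 560).
Comparing components 2 and 3: (989)(560) − (599)(920) = 2760 ≠ 0, so XY and XZ are not parallel and the points are not collinear.

No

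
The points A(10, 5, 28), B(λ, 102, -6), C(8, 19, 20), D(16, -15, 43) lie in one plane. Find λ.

Normal to plane ACD: n = (50, -18, -44); plane equation n·P = -822.
Requiring n·B = -822: (50)λ + (-1572) = -822.
So λ = 15.

15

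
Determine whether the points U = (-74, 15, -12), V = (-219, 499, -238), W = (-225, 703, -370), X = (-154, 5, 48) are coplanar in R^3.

Yes

With U as base: UV = (-145, 484, -226), UW = (-151, 688, -358), UX = (-80, -10, 60).
UW × UX = (37700, 37700, 56550).
UV · (UW × UX) = 0.
The scalar triple product vanishes, so the four points are coplanar.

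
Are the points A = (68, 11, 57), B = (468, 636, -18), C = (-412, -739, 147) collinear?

Yes

AB = (400, 625, -75), AC = (-480, -750, 90).
Each component of AC is -6/5 times the corresponding component of AB, so AC = -6/5·AB and the points are collinear.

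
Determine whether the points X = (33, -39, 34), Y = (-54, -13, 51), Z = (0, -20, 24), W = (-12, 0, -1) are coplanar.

No

The four points are coplanar iff the 3×3 determinant with rows XY, XZ, XW is zero.
Rows: (-87, 26, 17), (-33, 19, -10), (-45, 39, -35).
Expanding along the first row: (-87)(-275) − (26)(705) + (17)(-432) = -1749.
Nonzero ⇒ not coplanar.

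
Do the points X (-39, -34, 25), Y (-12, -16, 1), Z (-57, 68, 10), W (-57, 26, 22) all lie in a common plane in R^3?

The four points are coplanar iff the 3×3 determinant with rows XY, XZ, XW is zero.
Rows: (27, 18, -24), (-18, 102, -15), (-18, 60, -3).
Expanding along the first row: (27)(594) − (18)(-216) + (-24)(756) = 1782.
Nonzero ⇒ not coplanar.

No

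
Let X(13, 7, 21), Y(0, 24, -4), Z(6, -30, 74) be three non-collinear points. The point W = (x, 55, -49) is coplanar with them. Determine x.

-9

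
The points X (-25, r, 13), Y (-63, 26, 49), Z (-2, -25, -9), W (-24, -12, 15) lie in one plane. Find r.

Coplanarity ⇔ det[XY; XZ; XW] = 0.
Expanding, this is linear in r: (188)r + (1128) = 0.
So r = -6.

-6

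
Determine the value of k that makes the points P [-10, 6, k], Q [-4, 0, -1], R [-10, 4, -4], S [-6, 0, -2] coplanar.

-4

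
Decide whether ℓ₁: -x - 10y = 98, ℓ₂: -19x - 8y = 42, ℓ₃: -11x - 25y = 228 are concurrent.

Yes

The three lines meet at one point iff the augmented coefficient matrix [aᵢ bᵢ cᵢ] has rank < 3, i.e. its determinant vanishes.
Here the determinant is 0.
It vanishes, so the lines are concurrent at (2, -10).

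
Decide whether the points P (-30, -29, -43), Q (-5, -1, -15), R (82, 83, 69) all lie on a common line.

No

PQ = (25, 28, 28), PR = (112, 112, 112).
PQ × PR = (0, 336, -336).
The cross product is nonzero, so the points do not lie on one line.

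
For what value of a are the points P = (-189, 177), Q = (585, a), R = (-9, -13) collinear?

The three points are collinear iff det[PQ; PR] = 0.
This determinant is linear in a: (-180)a + (-115200) = 0, so a = -640.

-640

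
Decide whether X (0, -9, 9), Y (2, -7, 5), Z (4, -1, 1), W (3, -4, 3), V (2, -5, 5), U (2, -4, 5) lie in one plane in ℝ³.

The plane through X, Y, Z has normal n = XY × XZ = (16, 0, 8) and equation n·P = 72.
Checking the remaining points: n·W = 72, n·V = 72, n·U = 72.
All equal 72, so all 6 points lie in one plane.

Yes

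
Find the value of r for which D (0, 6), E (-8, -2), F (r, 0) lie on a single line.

The three points are collinear iff det[DE; DF] = 0.
This determinant is linear in r: (8)r + (48) = 0, so r = -6.

-6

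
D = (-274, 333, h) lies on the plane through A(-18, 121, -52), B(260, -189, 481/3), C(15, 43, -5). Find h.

-626/3

Coplanarity requires AB · (AC × AD) = 0.
AB = (278, -310, 637/3), AC = (33, -78, 47); the triple product is linear in h with coefficient -11454 and constant term -2390068.
Setting it to zero: h = -626/3.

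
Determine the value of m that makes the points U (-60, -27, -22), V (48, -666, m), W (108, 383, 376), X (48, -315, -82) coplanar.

The points are coplanar iff UV · (UW × UX) = 0.
Expanding, this is linear in m: (-92664)m + (-26223912) = 0.
So m = -283.

-283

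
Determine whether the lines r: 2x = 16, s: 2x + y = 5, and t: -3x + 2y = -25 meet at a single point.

Intersecting r and s: solving the 2×2 system gives (x, y) = (8, -11).
Substitute into t: (-3)(8) + (2)(-11) = -46.
But t requires -25 ≠ -46, so the three lines have no common point.

No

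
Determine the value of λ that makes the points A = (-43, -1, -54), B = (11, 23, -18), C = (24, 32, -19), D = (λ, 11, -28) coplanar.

-12

Normal to plane ABC: n = (-348, 522, 174); plane equation n·P = 5046.
Requiring n·D = 5046: (-348)λ + (870) = 5046.
So λ = -12.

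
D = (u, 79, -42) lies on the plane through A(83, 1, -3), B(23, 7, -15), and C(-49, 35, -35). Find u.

-21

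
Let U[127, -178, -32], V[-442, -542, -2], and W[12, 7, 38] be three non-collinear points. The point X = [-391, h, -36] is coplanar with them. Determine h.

A normal to the plane is n = UV × UW = (-31030, 36380, -147125).
X lies in the plane iff n · UX = 0.
This gives (36380)h + (23137680) = 0, so h = -636.

-636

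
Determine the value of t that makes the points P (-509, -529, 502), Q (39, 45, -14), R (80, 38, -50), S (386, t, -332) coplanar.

Normal to plane PQR: n = (-24276, -1428, -27370); plane equation n·X = -627844.
Requiring n·S = -627844: (-1428)t + (-283696) = -627844.
So t = 241.

241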